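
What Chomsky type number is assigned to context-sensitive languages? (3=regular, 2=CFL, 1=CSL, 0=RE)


Chomsky hierarchy levels:
  Type 3: Regular (DFA/NFA/regex)
  Type 2: Context-free (PDA)
  Type 1: Context-sensitive
  Type 0: Recursively enumerable (TM)
'context-sensitive' corresponds to Type 1

1


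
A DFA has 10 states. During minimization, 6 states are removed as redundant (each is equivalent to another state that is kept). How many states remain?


Original DFA: 10 states
Redundant states removed: 6
Minimized states = original - removed
= 10 - 6
= 4

4


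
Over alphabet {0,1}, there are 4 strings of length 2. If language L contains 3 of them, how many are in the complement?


Alphabet: {0,1}
String length: 2
Total strings of length 2 = 2^2 = 4
Strings in L = 3
Complement = total - |L|
= 4 - 3
= 1

1


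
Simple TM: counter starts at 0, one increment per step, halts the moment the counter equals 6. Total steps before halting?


Counter starts at 0. Counting sequence:
  Step 1: counter = 1
  Step 2: counter = 2
  Step 3: counter = 3
  Step 4: counter = 4
  Step 5: counter = 5
  Step 6: counter = 6
Counter reached 6 -> halt
Total steps = 6

6


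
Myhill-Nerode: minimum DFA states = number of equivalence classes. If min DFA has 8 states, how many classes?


Myhill-Nerode theorem:
Number of equivalence classes = number of states in minimal DFA
Minimal DFA states = 8
Therefore equivalence classes = 8

8


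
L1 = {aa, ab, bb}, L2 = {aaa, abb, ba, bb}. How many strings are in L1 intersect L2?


L1 = {aa, ab, bb}
L2 = {aaa, abb, ba, bb}
Checking each string in L1 against L2:
  'aa': in L2? No
  'ab': in L2? No
  'bb': in L2? Yes
Intersection = {bb}
|L1 ∩ L2| = 1

1


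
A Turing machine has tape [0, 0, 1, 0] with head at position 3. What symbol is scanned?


Tape: [0, 0, 1, 0]
Positions: 0 1 2 3
Values:    0 0 1 0
Head at position 3
tape[3] = 0

0


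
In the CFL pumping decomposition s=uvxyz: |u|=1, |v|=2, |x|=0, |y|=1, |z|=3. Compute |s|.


|s| = |u| + |v| + |x| + |y| + |z|
= 1 + 2 + 0 + 1 + 3
= 3 + 0 + 4
= 3 + 4
= 7

7


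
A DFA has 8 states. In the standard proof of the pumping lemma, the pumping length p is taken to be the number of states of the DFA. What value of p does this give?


Pumping lemma for regular languages (standard proof):
Take p = |Q|, the number of DFA states.
Any string of length >= |Q| passes through |Q|+1 states while reading its first |Q| symbols,
so by pigeonhole some state repeats, giving the loop that can be pumped.
Here |Q| = 8
Therefore the proof uses p = 8

8


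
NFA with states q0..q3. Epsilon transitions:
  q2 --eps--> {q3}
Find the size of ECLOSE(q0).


Starting from q0
Initialize closure = {q0}
q0 has no outgoing epsilon transitions -> nothing to add
Final closure: {q0}
Size = 1

1


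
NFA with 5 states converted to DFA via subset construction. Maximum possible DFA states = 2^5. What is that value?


NFA has 5 states
Subset construction: each DFA state = subset of NFA states
Maximum subsets = 2^5
2^5 = 32

32


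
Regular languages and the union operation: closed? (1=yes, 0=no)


Regular languages are closed under all standard operations:
- Union: Yes (product construction)
- Intersection: Yes (product construction)
- Complement: Yes (swap accept/reject)
- Concatenation: Yes (NFA construction)
Operation: union -> Closed

1


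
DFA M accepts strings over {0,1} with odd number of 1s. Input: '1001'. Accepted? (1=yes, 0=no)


DFA has 2 states: q_even (start, accept=no) and q_odd
Processing string '1001' character by character:
  Position 0: read '1', 1-count=1 -> q_odd
  Position 1: read '0', 1-count=1 -> q_odd (no change)
  Position 2: read '0', 1-count=1 -> q_odd (no change)
  Position 3: read '1', 1-count=2 -> q_even
Final state: q_even, total 1s = 2 (even); the DFA requires an odd count -> reject

0


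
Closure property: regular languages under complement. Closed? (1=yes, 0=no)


Regular languages are closed under:
- Union (DFA product construction)
- Intersection (DFA product construction)
- Complement (swap accept/reject states)
- Concatenation (NFA construction)
- Kleene star (NFA construction)
complement is in this list
Therefore: closed

1


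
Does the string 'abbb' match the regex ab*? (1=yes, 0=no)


Pattern: ab*
String: 'abbb'
Pattern requires: exactly one 'a' followed by zero or more 'b's
First char is 'a' -> OK
Rest 'bbb': all b's? Yes
Result: 1

1


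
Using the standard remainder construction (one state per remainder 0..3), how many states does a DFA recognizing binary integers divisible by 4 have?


Divisibility by 4 is tracked via the remainder mod 4: 0, 1, ..., 3
The construction assigns one state to each remainder
Number of remainders = 4

4


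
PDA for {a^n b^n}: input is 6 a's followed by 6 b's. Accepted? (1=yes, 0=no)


Language requires equal numbers of a's and b's
PDA pushes for each 'a', pops for each 'b'
Number of a's = 6
Number of b's = 6
6 == 6 -> Accept

1


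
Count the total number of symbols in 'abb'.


String: 'abb'
Counting characters:
  'a' appears 1 time(s)
  'b' appears 2 time(s)
Total length = 1 + 2 = 3

3


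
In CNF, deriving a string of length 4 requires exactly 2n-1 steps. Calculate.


Chomsky Normal Form derivation:
String length n = 4
Each step either:
  - Splits a nonterminal into two (n-1 such steps)
  - Converts a nonterminal to terminal (n such steps)
Total = (n-1) + n = 2n - 1
= 2(4) - 1
= 8 - 1
= 7

7


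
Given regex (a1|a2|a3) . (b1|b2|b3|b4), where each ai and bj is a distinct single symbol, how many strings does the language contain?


First group: 3 alternatives
Second group: 4 alternatives
Concatenation: each choice from group 1 pairs with each from group 2
Total = 3 x 4 = 12

12


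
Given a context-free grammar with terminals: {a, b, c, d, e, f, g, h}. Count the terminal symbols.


Terminal symbols: a, b, c, d, e, f, g, h
Counting each: a (#1), b (#2), c (#3), d (#4), e (#5), f (#6), g (#7), h (#8)
Total = 8

8


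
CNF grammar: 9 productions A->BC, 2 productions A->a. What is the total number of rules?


CNF allows two rule forms:
  A -> BC (binary): 9 rules
  A -> a (terminal): 2 rules
Total = 9 + 2 = 11

11


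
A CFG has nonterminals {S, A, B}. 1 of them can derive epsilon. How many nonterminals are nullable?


Nonterminals: {S, A, B}
A nonterminal is nullable if it can derive epsilon
Counting nullable nonterminals: 1
Total nullable = 1

1


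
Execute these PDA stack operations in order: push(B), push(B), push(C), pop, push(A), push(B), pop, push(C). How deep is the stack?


Tracing stack operations:
  push(B) -> stack = [B], depth=1
  push(B) -> stack = [B,B], depth=2
  push(C) -> stack = [B,B,C], depth=3
  pop -> removed C, stack = [B,B], depth=2
  push(A) -> stack = [B,B,A], depth=3
  push(B) -> stack = [B,B,A,B], depth=4
  pop -> removed B, stack = [B,B,A], depth=3
  push(C) -> stack = [B,B,A,C], depth=4
Final depth = 4

4


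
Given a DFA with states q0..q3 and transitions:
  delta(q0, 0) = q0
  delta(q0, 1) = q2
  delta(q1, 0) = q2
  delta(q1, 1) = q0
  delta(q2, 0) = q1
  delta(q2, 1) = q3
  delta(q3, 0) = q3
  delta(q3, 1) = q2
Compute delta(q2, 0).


Looking up transition function:
delta(q2, 0) in the table
Row: q2, Column: 0
Result: q1

q1


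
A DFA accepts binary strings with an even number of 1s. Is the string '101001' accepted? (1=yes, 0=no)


DFA has 2 states: q_even (start, accept=yes) and q_odd
Processing string '101001' character by character:
  Position 0: read '1', 1-count=1 -> q_odd
  Position 1: read '0', 1-count=1 -> q_odd (no change)
  Position 2: read '1', 1-count=2 -> q_even
  Position 3: read '0', 1-count=2 -> q_even (no change)
  Position 4: read '0', 1-count=2 -> q_even (no change)
  Position 5: read '1', 1-count=3 -> q_odd
Final state: q_odd, total 1s = 3 (odd); the DFA requires an even count -> reject

0


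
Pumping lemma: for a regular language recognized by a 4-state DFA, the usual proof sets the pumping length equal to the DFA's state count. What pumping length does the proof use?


Pumping lemma for regular languages (standard proof):
Take p = |Q|, the number of DFA states.
Any string of length >= |Q| passes through |Q|+1 states while reading its first |Q| symbols,
so by pigeonhole some state repeats, giving the loop that can be pumped.
Here |Q| = 4
Therefore the proof uses p = 4

4


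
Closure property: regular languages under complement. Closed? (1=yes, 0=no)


Regular languages are closed under:
- Union (DFA product construction)
- Intersection (DFA product construction)
- Complement (swap accept/reject states)
- Concatenation (NFA construction)
- Kleene star (NFA construction)
complement is in this list
Therefore: closed

1


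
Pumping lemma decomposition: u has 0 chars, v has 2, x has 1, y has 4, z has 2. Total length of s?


|s| = |u| + |v| + |x| + |y| + |z|
= 0 + 2 + 1 + 4 + 2
= 2 + 1 + 6
= 3 + 6
= 9

9


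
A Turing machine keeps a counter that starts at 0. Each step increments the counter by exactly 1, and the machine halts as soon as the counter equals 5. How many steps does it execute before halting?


Counter starts at 0. Counting sequence:
  Step 1: counter = 1
  Step 2: counter = 2
  Step 3: counter = 3
  Step 4: counter = 4
  Step 5: counter = 5
Counter reached 5 -> halt
Total steps = 5

5


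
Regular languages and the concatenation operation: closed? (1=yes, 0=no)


Regular languages are closed under all standard operations:
- Union: Yes (product construction)
- Intersection: Yes (product construction)
- Complement: Yes (swap accept/reject)
- Concatenation: Yes (NFA construction)
Operation: concatenation -> Closed

1


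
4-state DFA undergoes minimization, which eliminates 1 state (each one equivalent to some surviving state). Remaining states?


Original DFA: 4 states
Redundant states removed: 1
Minimized states = original - removed
= 4 - 1
= 3

3


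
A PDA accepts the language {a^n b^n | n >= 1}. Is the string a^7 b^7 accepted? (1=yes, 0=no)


Language requires equal numbers of a's and b's
PDA pushes for each 'a', pops for each 'b'
Number of a's = 7
Number of b's = 7
7 == 7 -> Accept

1


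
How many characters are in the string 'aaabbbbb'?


String: 'aaabbbbb'
Counting characters:
  'a' appears 3 time(s)
  'b' appears 5 time(s)
Total length = 3 + 5 = 8

8


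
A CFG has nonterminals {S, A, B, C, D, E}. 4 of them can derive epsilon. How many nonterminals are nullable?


Nonterminals: {S, A, B, C, D, E}
A nonterminal is nullable if it can derive epsilon
Counting nullable nonterminals: 4
Total nullable = 4

4


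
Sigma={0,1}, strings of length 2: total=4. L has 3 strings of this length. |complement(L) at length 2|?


Alphabet: {0,1}
String length: 2
Total strings of length 2 = 2^2 = 4
Strings in L = 3
Complement = total - |L|
= 4 - 3
= 1

1


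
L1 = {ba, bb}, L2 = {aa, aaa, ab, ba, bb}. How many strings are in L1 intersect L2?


L1 = {ba, bb}
L2 = {aa, aaa, ab, ba, bb}
Checking each string in L1 against L2:
  'ba': in L2? Yes
  'bb': in L2? Yes
Intersection = {ba, bb}
|L1 ∩ L2| = 2

2


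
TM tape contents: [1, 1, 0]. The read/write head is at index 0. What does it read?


Tape: [1, 1, 0]
Positions: 0 1 2
Values:    1 1 0
Head at position 0
tape[0] = 1

1


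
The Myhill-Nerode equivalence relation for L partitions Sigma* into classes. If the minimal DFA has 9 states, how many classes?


Myhill-Nerode theorem:
Number of equivalence classes = number of states in minimal DFA
Minimal DFA states = 9
Therefore equivalence classes = 9

9


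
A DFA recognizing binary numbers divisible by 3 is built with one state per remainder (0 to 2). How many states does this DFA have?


Divisibility by 3 is tracked via the remainder mod 3: 0, 1, ..., 2
The construction assigns one state to each remainder
Number of remainders = 3

3


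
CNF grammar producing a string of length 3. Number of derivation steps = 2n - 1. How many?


Chomsky Normal Form derivation:
String length n = 3
Each step either:
  - Splits a nonterminal into two (n-1 such steps)
  - Converts a nonterminal to terminal (n such steps)
Total = (n-1) + n = 2n - 1
= 2(3) - 1
= 6 - 1
= 5

5


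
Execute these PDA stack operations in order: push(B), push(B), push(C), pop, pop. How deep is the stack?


Tracing stack operations:
  push(B) -> stack = [B], depth=1
  push(B) -> stack = [B,B], depth=2
  push(C) -> stack = [B,B,C], depth=3
  pop -> removed C, stack = [B,B], depth=2
  pop -> removed B, stack = [B], depth=1
Final depth = 1

1


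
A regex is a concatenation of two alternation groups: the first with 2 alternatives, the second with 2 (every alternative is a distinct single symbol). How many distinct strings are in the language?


First group: 2 alternatives
Second group: 2 alternatives
Concatenation: each choice from group 1 pairs with each from group 2
Total = 2 x 2 = 4

4


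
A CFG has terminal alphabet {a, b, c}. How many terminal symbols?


Terminal symbols: a, b, c
Counting each: a (#1), b (#2), c (#3)
Total = 3

3


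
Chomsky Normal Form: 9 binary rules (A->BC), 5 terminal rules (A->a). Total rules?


CNF allows two rule forms:
  A -> BC (binary): 9 rules
  A -> a (terminal): 5 rules
Total = 9 + 5 = 14

14


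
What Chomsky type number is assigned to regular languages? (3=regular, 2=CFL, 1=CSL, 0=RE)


Chomsky hierarchy levels:
  Type 3: Regular (DFA/NFA/regex)
  Type 2: Context-free (PDA)
  Type 1: Context-sensitive
  Type 0: Recursively enumerable (TM)
'regular' corresponds to Type 3

3


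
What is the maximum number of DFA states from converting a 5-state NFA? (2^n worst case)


NFA has 5 states
Subset construction: each DFA state = subset of NFA states
Maximum subsets = 2^5
2^5 = 32

32


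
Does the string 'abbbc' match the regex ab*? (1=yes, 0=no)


Pattern: ab*
String: 'abbbc'
Pattern requires: exactly one 'a' followed by zero or more 'b's
First char is 'a' -> OK
Rest 'bbbc': all b's? No
Result: 0

0


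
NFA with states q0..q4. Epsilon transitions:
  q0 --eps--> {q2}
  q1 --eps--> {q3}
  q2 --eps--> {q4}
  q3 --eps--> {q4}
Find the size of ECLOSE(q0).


Starting from q0
Initialize closure = {q0}
Follow epsilon from q0 -> add q2
Follow epsilon from q2 -> add q4
Final closure: {q0, q2, q4}
Size = 3

3


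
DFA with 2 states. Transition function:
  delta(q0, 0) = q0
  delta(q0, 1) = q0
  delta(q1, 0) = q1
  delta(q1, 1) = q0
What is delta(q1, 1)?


Looking up transition function:
delta(q1, 1) in the table
Row: q1, Column: 1
Result: q0

q0


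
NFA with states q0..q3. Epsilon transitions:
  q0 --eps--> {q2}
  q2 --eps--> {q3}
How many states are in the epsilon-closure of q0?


Starting from q0
Initialize closure = {q0}
Follow epsilon from q0 -> add q2
Follow epsilon from q2 -> add q3
Final closure: {q0, q2, q3}
Size = 3

3


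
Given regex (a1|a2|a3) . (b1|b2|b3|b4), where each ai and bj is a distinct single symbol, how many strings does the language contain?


First group: 3 alternatives
Second group: 4 alternatives
Concatenation: each choice from group 1 pairs with each from group 2
Total = 3 x 4 = 12

12


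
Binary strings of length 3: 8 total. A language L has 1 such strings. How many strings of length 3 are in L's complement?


Alphabet: {0,1}
String length: 3
Total strings of length 3 = 2^3 = 8
Strings in L = 1
Complement = total - |L|
= 8 - 1
= 7

7


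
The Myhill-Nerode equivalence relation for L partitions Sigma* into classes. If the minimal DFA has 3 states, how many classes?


Myhill-Nerode theorem:
Number of equivalence classes = number of states in minimal DFA
Minimal DFA states = 3
Therefore equivalence classes = 3

3


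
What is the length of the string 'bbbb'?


String: 'bbbb'
Counting characters:
  'b' appears 4 time(s)
Total length = 0 + 4 = 4

4


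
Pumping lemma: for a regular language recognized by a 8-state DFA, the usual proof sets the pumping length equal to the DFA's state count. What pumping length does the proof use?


Pumping lemma for regular languages (standard proof):
Take p = |Q|, the number of DFA states.
Any string of length >= |Q| passes through |Q|+1 states while reading its first |Q| symbols,
so by pigeonhole some state repeats, giving the loop that can be pumped.
Here |Q| = 8
Therefore the proof uses p = 8

8


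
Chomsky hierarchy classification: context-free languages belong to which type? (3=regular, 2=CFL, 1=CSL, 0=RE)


Chomsky hierarchy levels:
  Type 3: Regular (DFA/NFA/regex)
  Type 2: Context-free (PDA)
  Type 1: Context-sensitive
  Type 0: Recursively enumerable (TM)
'context-free' corresponds to Type 2

2


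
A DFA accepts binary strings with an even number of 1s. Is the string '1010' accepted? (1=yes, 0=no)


DFA has 2 states: q_even (start, accept=yes) and q_odd
Processing string '1010' character by character:
  Position 0: read '1', 1-count=1 -> q_odd
  Position 1: read '0', 1-count=1 -> q_odd (no change)
  Position 2: read '1', 1-count=2 -> q_even
  Position 3: read '0', 1-count=2 -> q_even (no change)
Final state: q_even, total 1s = 2 (even); the DFA requires an even count -> accept

1


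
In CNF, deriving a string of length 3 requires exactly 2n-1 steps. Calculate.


Chomsky Normal Form derivation:
String length n = 3
Each step either:
  - Splits a nonterminal into two (n-1 such steps)
  - Converts a nonterminal to terminal (n such steps)
Total = (n-1) + n = 2n - 1
= 2(3) - 1
= 6 - 1
= 5

5


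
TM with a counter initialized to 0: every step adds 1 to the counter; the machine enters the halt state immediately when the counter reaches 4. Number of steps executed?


Counter starts at 0. Counting sequence:
  Step 1: counter = 1
  Step 2: counter = 2
  Step 3: counter = 3
  Step 4: counter = 4
Counter reached 4 -> halt
Total steps = 4

4


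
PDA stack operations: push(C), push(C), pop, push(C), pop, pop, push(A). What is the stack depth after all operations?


Tracing stack operations:
  push(C) -> stack = [C], depth=1
  push(C) -> stack = [C,C], depth=2
  pop -> removed C, stack = [C], depth=1
  push(C) -> stack = [C,C], depth=2
  pop -> removed C, stack = [C], depth=1
  pop -> removed C, stack = [], depth=0
  push(A) -> stack = [A], depth=1
Final depth = 1

1


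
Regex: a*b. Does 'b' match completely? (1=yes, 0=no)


Pattern: a*b
String: 'b'
Pattern requires: zero or more 'a's followed by exactly one 'b'
Found 0 leading 'a's
Remaining: 'b'
Remaining is exactly 'b' -> match
Result: 1

1


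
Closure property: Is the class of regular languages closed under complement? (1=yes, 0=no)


Regular languages are closed under all standard operations:
- Union: Yes (product construction)
- Intersection: Yes (product construction)
- Complement: Yes (swap accept/reject)
- Concatenation: Yes (NFA construction)
Operation: complement -> Closed

1


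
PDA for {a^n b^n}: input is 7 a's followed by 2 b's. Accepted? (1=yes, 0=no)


Language requires equal numbers of a's and b's
PDA pushes for each 'a', pops for each 'b'
Number of a's = 7
Number of b's = 2
7 != 2 -> Reject

0


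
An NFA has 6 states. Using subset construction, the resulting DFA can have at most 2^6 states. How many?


NFA has 6 states
Subset construction: each DFA state = subset of NFA states
Maximum subsets = 2^6
2^6 = 64

64


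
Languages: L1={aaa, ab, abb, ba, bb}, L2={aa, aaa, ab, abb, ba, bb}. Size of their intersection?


L1 = {aaa, ab, abb, ba, bb}
L2 = {aa, aaa, ab, abb, ba, bb}
Checking each string in L1 against L2:
  'aaa': in L2? Yes
  'ab': in L2? Yes
  'abb': in L2? Yes
  'ba': in L2? Yes
  'bb': in L2? Yes
Intersection = {aaa, ab, abb, ba, bb}
|L1 ∩ L2| = 5

5


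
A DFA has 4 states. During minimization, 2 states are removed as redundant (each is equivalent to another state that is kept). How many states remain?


Original DFA: 4 states
Redundant states removed: 2
Minimized states = original - removed
= 4 - 2
= 2

2


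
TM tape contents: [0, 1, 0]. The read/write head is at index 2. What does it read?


Tape: [0, 1, 0]
Positions: 0 1 2
Values:    0 1 0
Head at position 2
tape[2] = 0

0


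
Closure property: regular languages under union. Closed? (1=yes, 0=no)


Regular languages are closed under:
- Union (DFA product construction)
- Intersection (DFA product construction)
- Complement (swap accept/reject states)
- Concatenation (NFA construction)
- Kleene star (NFA construction)
union is in this list
Therefore: closed

1


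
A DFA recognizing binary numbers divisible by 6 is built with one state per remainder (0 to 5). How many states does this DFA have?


Divisibility by 6 is tracked via the remainder mod 6: 0, 1, ..., 5
The construction assigns one state to each remainder
Number of remainders = 6

6


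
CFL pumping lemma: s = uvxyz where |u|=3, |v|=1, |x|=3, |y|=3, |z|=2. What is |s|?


|s| = |u| + |v| + |x| + |y| + |z|
= 3 + 1 + 3 + 3 + 2
= 4 + 3 + 5
= 7 + 5
= 12

12


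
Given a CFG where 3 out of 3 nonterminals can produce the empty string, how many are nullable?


Nonterminals: {S, A, B}
A nonterminal is nullable if it can derive epsilon
Counting nullable nonterminals: 3
Total nullable = 3

3


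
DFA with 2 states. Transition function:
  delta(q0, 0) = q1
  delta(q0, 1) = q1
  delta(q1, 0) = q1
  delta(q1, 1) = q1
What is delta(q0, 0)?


Looking up transition function:
delta(q0, 0) in the table
Row: q0, Column: 0
Result: q1

q1


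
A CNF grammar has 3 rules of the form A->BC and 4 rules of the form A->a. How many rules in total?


CNF allows two rule forms:
  A -> BC (binary): 3 rules
  A -> a (terminal): 4 rules
Total = 3 + 4 = 7

7


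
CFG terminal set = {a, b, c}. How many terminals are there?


Terminal symbols: a, b, c
Counting each: a (#1), b (#2), c (#3)
Total = 3

3


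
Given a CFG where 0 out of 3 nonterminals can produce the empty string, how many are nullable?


Nonterminals: {S, A, B}
A nonterminal is nullable if it can derive epsilon
Counting nullable nonterminals: 0
Total nullable = 0

0


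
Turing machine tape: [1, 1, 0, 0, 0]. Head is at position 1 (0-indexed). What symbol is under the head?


Tape: [1, 1, 0, 0, 0]
Positions: 0 1 2 3 4
Values:    1 1 0 0 0
Head at position 1
tape[1] = 1

1


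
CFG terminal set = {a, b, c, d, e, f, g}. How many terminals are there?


Terminal symbols: a, b, c, d, e, f, g
Counting each: a (#1), b (#2), c (#3), d (#4), e (#5), f (#6), g (#7)
Total = 7

7


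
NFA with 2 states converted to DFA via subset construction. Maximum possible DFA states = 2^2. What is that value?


NFA has 2 states
Subset construction: each DFA state = subset of NFA states
Maximum subsets = 2^2
2^2 = 4

4


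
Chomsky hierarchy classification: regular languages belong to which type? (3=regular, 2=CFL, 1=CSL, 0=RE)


Chomsky hierarchy levels:
  Type 3: Regular (DFA/NFA/regex)
  Type 2: Context-free (PDA)
  Type 1: Context-sensitive
  Type 0: Recursively enumerable (TM)
'regular' corresponds to Type 3

3


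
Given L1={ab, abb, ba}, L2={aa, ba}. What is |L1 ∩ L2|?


L1 = {ab, abb, ba}
L2 = {aa, ba}
Checking each string in L1 against L2:
  'ab': in L2? No
  'abb': in L2? No
  'ba': in L2? Yes
Intersection = {ba}
|L1 ∩ L2| = 1

1


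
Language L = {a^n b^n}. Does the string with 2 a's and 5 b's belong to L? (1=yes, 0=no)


Language requires equal numbers of a's and b's
PDA pushes for each 'a', pops for each 'b'
Number of a's = 2
Number of b's = 5
2 != 5 -> Reject

0


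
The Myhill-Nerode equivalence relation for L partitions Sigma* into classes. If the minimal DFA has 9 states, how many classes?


Myhill-Nerode theorem:
Number of equivalence classes = number of states in minimal DFA
Minimal DFA states = 9
Therefore equivalence classes = 9

9


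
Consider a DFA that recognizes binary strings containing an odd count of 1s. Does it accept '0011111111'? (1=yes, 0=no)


DFA has 2 states: q_even (start, accept=no) and q_odd
Processing string '0011111111' character by character:
  Position 0: read '0', 1-count=0 -> q_even (no change)
  Position 1: read '0', 1-count=0 -> q_even (no change)
  Position 2: read '1', 1-count=1 -> q_odd
  Position 3: read '1', 1-count=2 -> q_even
  Position 4: read '1', 1-count=3 -> q_odd
  Position 5: read '1', 1-count=4 -> q_even
  Position 6: read '1', 1-count=5 -> q_odd
  Position 7: read '1', 1-count=6 -> q_even
  Position 8: read '1', 1-count=7 -> q_odd
  Position 9: read '1', 1-count=8 -> q_even
Final state: q_even, total 1s = 8 (even); the DFA requires an odd count -> reject

0


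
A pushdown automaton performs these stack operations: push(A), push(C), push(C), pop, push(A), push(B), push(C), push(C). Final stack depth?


Tracing stack operations:
  push(A) -> stack = [A], depth=1
  push(C) -> stack = [A,C], depth=2
  push(C) -> stack = [A,C,C], depth=3
  pop -> removed C, stack = [A,C], depth=2
  push(A) -> stack = [A,C,A], depth=3
  push(B) -> stack = [A,C,A,B], depth=4
  push(C) -> stack = [A,C,A,B,C], depth=5
  push(C) -> stack = [A,C,A,B,C,C], depth=6
Final depth = 6

6


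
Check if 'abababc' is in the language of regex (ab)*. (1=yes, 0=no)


Pattern: (ab)*
String: 'abababc'
Pattern requires: zero or more repetitions of 'ab'
Length 7 is odd -> cannot be (ab)* -> no match
Result: 0

0


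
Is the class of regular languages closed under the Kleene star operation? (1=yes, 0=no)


Regular languages are closed under:
- Union (DFA product construction)
- Intersection (DFA product construction)
- Complement (swap accept/reject states)
- Concatenation (NFA construction)
- Kleene star (NFA construction)
Kleene star is in this list
Therefore: closed

1


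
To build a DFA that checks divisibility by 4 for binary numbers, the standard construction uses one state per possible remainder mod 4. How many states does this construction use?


Divisibility by 4 is tracked via the remainder mod 4: 0, 1, ..., 3
The construction assigns one state to each remainder
Number of remainders = 4

4


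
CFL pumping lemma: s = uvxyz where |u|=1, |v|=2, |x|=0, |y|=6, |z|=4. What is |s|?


|s| = |u| + |v| + |x| + |y| + |z|
= 1 + 2 + 0 + 6 + 4
= 3 + 0 + 10
= 3 + 10
= 13

13


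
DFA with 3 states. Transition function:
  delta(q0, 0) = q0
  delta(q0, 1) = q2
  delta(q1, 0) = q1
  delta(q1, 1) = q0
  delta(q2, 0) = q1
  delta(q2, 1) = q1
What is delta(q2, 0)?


Looking up transition function:
delta(q2, 0) in the table
Row: q2, Column: 0
Result: q1

q1


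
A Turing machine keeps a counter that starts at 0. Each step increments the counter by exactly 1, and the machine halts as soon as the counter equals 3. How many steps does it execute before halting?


Counter starts at 0. Counting sequence:
  Step 1: counter = 1
  Step 2: counter = 2
  Step 3: counter = 3
Counter reached 3 -> halt
Total steps = 3

3


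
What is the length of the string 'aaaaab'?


String: 'aaaaab'
Counting characters:
  'a' appears 5 time(s)
  'b' appears 1 time(s)
Total length = 5 + 1 = 6

6


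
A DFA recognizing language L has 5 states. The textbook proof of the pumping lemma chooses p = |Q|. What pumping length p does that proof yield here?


Pumping lemma for regular languages (standard proof):
Take p = |Q|, the number of DFA states.
Any string of length >= |Q| passes through |Q|+1 states while reading its first |Q| symbols,
so by pigeonhole some state repeats, giving the loop that can be pumped.
Here |Q| = 5
Therefore the proof uses p = 5

5


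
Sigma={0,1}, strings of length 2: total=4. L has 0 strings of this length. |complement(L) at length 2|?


Alphabet: {0,1}
String length: 2
Total strings of length 2 = 2^2 = 4
Strings in L = 0
Complement = total - |L|
= 4 - 0
= 4

4


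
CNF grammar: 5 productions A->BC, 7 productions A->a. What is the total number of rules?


CNF allows two rule forms:
  A -> BC (binary): 5 rules
  A -> a (terminal): 7 rules
Total = 5 + 7 = 12

12


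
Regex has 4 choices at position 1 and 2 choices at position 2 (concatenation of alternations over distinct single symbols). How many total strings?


First group: 4 alternatives
Second group: 2 alternatives
Concatenation: each choice from group 1 pairs with each from group 2
Total = 4 x 2 = 8

8


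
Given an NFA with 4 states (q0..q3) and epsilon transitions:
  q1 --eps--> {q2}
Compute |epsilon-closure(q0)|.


Starting from q0
Initialize closure = {q0}
q0 has no outgoing epsilon transitions -> nothing to add
Final closure: {q0}
Size = 1

1


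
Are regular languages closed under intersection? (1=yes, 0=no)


Regular languages are closed under all standard operations:
- Union: Yes (product construction)
- Intersection: Yes (product construction)
- Complement: Yes (swap accept/reject)
- Concatenation: Yes (NFA construction)
Operation: intersection -> Closed

1


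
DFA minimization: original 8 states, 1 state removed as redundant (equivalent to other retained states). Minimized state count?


Original DFA: 8 states
Redundant states removed: 1
Minimized states = original - removed
= 8 - 1
= 7

7


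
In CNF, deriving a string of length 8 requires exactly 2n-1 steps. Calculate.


Chomsky Normal Form derivation:
String length n = 8
Each step either:
  - Splits a nonterminal into two (n-1 such steps)
  - Converts a nonterminal to terminal (n such steps)
Total = (n-1) + n = 2n - 1
= 2(8) - 1
= 16 - 1
= 15

15


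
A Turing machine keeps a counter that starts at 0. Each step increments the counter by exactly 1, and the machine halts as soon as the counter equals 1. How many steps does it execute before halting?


Counter starts at 0. Counting sequence:
  Step 1: counter = 1
Counter reached 1 -> halt
Total steps = 1

1


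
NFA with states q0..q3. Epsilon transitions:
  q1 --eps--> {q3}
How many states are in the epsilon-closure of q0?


Starting from q0
Initialize closure = {q0}
q0 has no outgoing epsilon transitions -> nothing to add
Final closure: {q0}
Size = 1

1


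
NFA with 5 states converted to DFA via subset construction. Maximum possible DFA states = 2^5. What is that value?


NFA has 5 states
Subset construction: each DFA state = subset of NFA states
Maximum subsets = 2^5
2^5 = 32

32


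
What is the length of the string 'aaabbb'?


String: 'aaabbb'
Counting characters:
  'a' appears 3 time(s)
  'b' appears 3 time(s)
Total length = 3 + 3 = 6

6


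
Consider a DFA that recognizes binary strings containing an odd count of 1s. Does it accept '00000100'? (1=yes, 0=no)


DFA has 2 states: q_even (start, accept=no) and q_odd
Processing string '00000100' character by character:
  Position 0: read '0', 1-count=0 -> q_even (no change)
  Position 1: read '0', 1-count=0 -> q_even (no change)
  Position 2: read '0', 1-count=0 -> q_even (no change)
  Position 3: read '0', 1-count=0 -> q_even (no change)
  Position 4: read '0', 1-count=0 -> q_even (no change)
  Position 5: read '1', 1-count=1 -> q_odd
  Position 6: read '0', 1-count=1 -> q_odd (no change)
  Position 7: read '0', 1-count=1 -> q_odd (no change)
Final state: q_odd, total 1s = 1 (odd); the DFA requires an odd count -> accept

1


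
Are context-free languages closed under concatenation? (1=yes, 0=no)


CFL closure properties:
  Closed under: union, concatenation, Kleene star
  NOT closed under: intersection, complement
Operation 'concatenation' is in closed list -> Yes (closed)

1


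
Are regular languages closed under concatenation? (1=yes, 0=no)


Regular languages are closed under:
- Union (DFA product construction)
- Intersection (DFA product construction)
- Complement (swap accept/reject states)
- Concatenation (NFA construction)
- Kleene star (NFA construction)
concatenation is in this list
Therefore: closed

1


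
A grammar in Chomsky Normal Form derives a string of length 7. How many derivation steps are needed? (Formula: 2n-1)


Chomsky Normal Form derivation:
String length n = 7
Each step either:
  - Splits a nonterminal into two (n-1 such steps)
  - Converts a nonterminal to terminal (n such steps)
Total = (n-1) + n = 2n - 1
= 2(7) - 1
= 14 - 1
= 13

13


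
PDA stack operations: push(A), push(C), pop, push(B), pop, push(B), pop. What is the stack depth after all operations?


Tracing stack operations:
  push(A) -> stack = [A], depth=1
  push(C) -> stack = [A,C], depth=2
  pop -> removed C, stack = [A], depth=1
  push(B) -> stack = [A,B], depth=2
  pop -> removed B, stack = [A], depth=1
  push(B) -> stack = [A,B], depth=2
  pop -> removed B, stack = [A], depth=1
Final depth = 1

1


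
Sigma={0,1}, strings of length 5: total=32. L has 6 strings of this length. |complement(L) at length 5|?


Alphabet: {0,1}
String length: 5
Total strings of length 5 = 2^5 = 32
Strings in L = 6
Complement = total - |L|
= 32 - 6
= 26

26


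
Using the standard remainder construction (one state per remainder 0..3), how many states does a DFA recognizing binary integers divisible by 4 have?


Divisibility by 4 is tracked via the remainder mod 4: 0, 1, ..., 3
The construction assigns one state to each remainder
Number of remainders = 4

4


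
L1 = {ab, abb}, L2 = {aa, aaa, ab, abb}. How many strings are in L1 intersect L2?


L1 = {ab, abb}
L2 = {aa, aaa, ab, abb}
Checking each string in L1 against L2:
  'ab': in L2? Yes
  'abb': in L2? Yes
Intersection = {ab, abb}
|L1 ∩ L2| = 2

2


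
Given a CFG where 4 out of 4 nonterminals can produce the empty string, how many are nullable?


Nonterminals: {S, A, B, C}
A nonterminal is nullable if it can derive epsilon
Counting nullable nonterminals: 4
Total nullable = 4

4


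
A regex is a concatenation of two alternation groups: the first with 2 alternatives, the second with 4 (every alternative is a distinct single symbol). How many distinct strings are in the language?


First group: 2 alternatives
Second group: 4 alternatives
Concatenation: each choice from group 1 pairs with each from group 2
Total = 2 x 4 = 8

8


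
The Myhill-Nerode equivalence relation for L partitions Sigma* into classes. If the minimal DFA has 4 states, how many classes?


Myhill-Nerode theorem:
Number of equivalence classes = number of states in minimal DFA
Minimal DFA states = 4
Therefore equivalence classes = 4

4


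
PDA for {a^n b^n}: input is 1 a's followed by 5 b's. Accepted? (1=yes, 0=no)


Language requires equal numbers of a's and b's
PDA pushes for each 'a', pops for each 'b'
Number of a's = 1
Number of b's = 5
1 != 5 -> Reject

0


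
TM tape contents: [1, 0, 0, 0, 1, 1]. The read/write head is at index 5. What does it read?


Tape: [1, 0, 0, 0, 1, 1]
Positions: 0 1 2 3 4 5
Values:    1 0 0 0 1 1
Head at position 5
tape[5] = 1

1


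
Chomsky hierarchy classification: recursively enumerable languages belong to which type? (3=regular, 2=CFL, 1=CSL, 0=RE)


Chomsky hierarchy levels:
  Type 3: Regular (DFA/NFA/regex)
  Type 2: Context-free (PDA)
  Type 1: Context-sensitive
  Type 0: Recursively enumerable (TM)
'recursively enumerable' corresponds to Type 0

0


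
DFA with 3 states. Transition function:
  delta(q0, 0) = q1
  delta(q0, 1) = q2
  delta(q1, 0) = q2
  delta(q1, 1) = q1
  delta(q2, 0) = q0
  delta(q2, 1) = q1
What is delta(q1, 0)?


Looking up transition function:
delta(q1, 0) in the table
Row: q1, Column: 0
Result: q2

q2


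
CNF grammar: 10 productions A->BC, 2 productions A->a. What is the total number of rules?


CNF allows two rule forms:
  A -> BC (binary): 10 rules
  A -> a (terminal): 2 rules
Total = 10 + 2 = 12

12


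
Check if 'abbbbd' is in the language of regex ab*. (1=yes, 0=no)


Pattern: ab*
String: 'abbbbd'
Pattern requires: exactly one 'a' followed by zero or more 'b's
First char is 'a' -> OK
Rest 'bbbbd': all b's? No
Result: 0

0


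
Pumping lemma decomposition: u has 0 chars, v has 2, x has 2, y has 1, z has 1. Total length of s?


|s| = |u| + |v| + |x| + |y| + |z|
= 0 + 2 + 2 + 1 + 1
= 2 + 2 + 2
= 4 + 2
= 6

6


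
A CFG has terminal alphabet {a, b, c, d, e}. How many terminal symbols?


Terminal symbols: a, b, c, d, e
Counting each: a (#1), b (#2), c (#3), d (#4), e (#5)
Total = 5

5


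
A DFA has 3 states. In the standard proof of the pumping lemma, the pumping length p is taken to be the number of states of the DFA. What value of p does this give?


Pumping lemma for regular languages (standard proof):
Take p = |Q|, the number of DFA states.
Any string of length >= |Q| passes through |Q|+1 states while reading its first |Q| symbols,
so by pigeonhole some state repeats, giving the loop that can be pumped.
Here |Q| = 3
Therefore the proof uses p = 3

3


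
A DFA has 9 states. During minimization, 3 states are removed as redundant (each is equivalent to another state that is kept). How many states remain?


Original DFA: 9 states
Redundant states removed: 3
Minimized states = original - removed
= 9 - 3
= 6

6


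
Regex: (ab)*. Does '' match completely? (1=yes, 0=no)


Pattern: (ab)*
String: ''
Pattern requires: zero or more repetitions of 'ab'
Pairs: []
All pairs are 'ab'? Yes
Result: 1

1


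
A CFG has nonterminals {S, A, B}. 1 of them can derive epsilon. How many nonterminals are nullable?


Nonterminals: {S, A, B}
A nonterminal is nullable if it can derive epsilon
Counting nullable nonterminals: 1
Total nullable = 1

1


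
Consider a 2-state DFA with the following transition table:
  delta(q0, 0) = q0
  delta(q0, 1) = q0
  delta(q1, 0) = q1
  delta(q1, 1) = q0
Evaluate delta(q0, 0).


Looking up transition function:
delta(q0, 0) in the table
Row: q0, Column: 0
Result: q0

q0


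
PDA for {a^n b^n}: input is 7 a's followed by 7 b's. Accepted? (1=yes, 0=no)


Language requires equal numbers of a's and b's
PDA pushes for each 'a', pops for each 'b'
Number of a's = 7
Number of b's = 7
7 == 7 -> Accept

1


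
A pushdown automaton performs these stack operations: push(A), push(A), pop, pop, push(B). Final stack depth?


Tracing stack operations:
  push(A) -> stack = [A], depth=1
  push(A) -> stack = [A,A], depth=2
  pop -> removed A, stack = [A], depth=1
  pop -> removed A, stack = [], depth=0
  push(B) -> stack = [B], depth=1
Final depth = 1

1


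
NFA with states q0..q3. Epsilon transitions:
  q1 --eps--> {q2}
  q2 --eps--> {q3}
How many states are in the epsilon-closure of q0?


Starting from q0
Initialize closure = {q0}
q0 has no outgoing epsilon transitions -> nothing to add
Final closure: {q0}
Size = 1

1


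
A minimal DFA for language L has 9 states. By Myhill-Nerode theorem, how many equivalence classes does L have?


Myhill-Nerode theorem:
Number of equivalence classes = number of states in minimal DFA
Minimal DFA states = 9
Therefore equivalence classes = 9

9


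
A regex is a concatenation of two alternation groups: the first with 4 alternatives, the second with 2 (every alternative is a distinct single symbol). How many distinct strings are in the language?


First group: 4 alternatives
Second group: 2 alternatives
Concatenation: each choice from group 1 pairs with each from group 2
Total = 4 x 2 = 8

8


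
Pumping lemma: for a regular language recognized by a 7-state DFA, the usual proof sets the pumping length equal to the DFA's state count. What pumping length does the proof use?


Pumping lemma for regular languages (standard proof):
Take p = |Q|, the number of DFA states.
Any string of length >= |Q| passes through |Q|+1 states while reading its first |Q| symbols,
so by pigeonhole some state repeats, giving the loop that can be pumped.
Here |Q| = 7
Therefore the proof uses p = 7

7


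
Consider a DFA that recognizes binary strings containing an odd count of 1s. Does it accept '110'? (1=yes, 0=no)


DFA has 2 states: q_even (start, accept=no) and q_odd
Processing string '110' character by character:
  Position 0: read '1', 1-count=1 -> q_odd
  Position 1: read '1', 1-count=2 -> q_even
  Position 2: read '0', 1-count=2 -> q_even (no change)
Final state: q_even, total 1s = 2 (even); the DFA requires an odd count -> reject

0
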